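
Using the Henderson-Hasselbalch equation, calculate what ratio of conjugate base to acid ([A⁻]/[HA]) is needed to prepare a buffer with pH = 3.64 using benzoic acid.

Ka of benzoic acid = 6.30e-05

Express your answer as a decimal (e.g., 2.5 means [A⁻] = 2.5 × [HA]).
[A⁻]/[HA] = 0.275

pKa = −log(6.30e-05) = 4.2007. pH = pKa + log([A⁻]/[HA]). 3.64 = 4.2007 + log(ratio). log(ratio) = 3.64 − 4.2007 = -0.5607. ratio = 10^(-0.5607) = 0.275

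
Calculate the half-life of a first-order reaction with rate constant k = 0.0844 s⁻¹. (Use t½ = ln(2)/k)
8.21 s

t½ = ln(2)/k = 0.6931/0.0844 = 8.21 s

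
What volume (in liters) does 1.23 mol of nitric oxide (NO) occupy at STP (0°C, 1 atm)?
At STP, 1 mol of gas occupies 22.4 L
Volume = 1.23 mol × 22.4 L/mol = 27.55 L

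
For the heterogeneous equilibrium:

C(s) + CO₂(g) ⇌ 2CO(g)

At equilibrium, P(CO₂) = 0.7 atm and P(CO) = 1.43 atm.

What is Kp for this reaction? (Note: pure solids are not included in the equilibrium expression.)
K_p = 2.921

Solid C is excluded.
Kp = P(CO)²/P(CO₂) = (1.43)²/0.7 = 2.045/0.7 = 2.921.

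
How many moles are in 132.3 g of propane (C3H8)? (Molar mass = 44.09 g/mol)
Moles = 132.3 g ÷ 44.09 g/mol = 3.001 mol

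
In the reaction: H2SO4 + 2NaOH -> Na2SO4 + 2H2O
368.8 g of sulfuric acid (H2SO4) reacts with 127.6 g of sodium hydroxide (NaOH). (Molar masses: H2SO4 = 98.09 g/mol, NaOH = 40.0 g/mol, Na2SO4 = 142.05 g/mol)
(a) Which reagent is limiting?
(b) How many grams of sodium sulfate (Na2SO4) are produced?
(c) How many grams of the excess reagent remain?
(a) NaOH, (b) 226.6 g, (c) 212.3 g

Moles of H2SO4 = 368.8 g ÷ 98.09 g/mol = 3.75981 mol
Moles of NaOH = 127.6 g ÷ 40.0 g/mol = 3.19 mol
Moles ÷ coefficient: H2SO4: 3.75981/1 = 3.76, NaOH: 3.19/2 = 1.595
(a) NaOH has the smaller value, so NaOH is the limiting reagent.
(b) Moles of Na2SO4 = 3.19 mol NaOH × (1/2) = 1.595 mol; mass = 1.595 mol × 142.05 g/mol = 226.6 g
(c) H2SO4 consumed = 3.19 × (1/2) = 1.595 mol; remaining = 3.75981 − 1.595 = 2.16481 mol; mass = 2.16481 mol × 98.09 g/mol = 212.3 g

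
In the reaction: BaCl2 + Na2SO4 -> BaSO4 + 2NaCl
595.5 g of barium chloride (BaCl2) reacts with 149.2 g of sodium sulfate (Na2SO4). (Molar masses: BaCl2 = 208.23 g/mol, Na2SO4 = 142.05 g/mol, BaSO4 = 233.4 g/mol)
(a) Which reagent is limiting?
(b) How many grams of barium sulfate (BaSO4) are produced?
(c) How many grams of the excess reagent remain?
(a) Na2SO4, (b) 245.1 g, (c) 376.8 g

Moles of BaCl2 = 595.5 g ÷ 208.23 g/mol = 2.85982 mol
Moles of Na2SO4 = 149.2 g ÷ 142.05 g/mol = 1.05033 mol
Moles ÷ coefficient: BaCl2: 2.85982/1 = 2.86, Na2SO4: 1.05033/1 = 1.05
(a) Na2SO4 has the smaller value, so Na2SO4 is the limiting reagent.
(b) Moles of BaSO4 = 1.05033 mol Na2SO4 × (1/1) = 1.05033 mol; mass = 1.05033 mol × 233.4 g/mol = 245.1 g
(c) BaCl2 consumed = 1.05033 × (1/1) = 1.05033 mol; remaining = 2.85982 − 1.05033 = 1.80948 mol; mass = 1.80948 mol × 208.23 g/mol = 376.8 g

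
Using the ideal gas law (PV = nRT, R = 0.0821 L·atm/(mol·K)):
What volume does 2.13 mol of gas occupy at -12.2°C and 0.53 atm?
T = -12.2°C + 273.15 = 260.95 K
V = nRT/P = (2.13 × 0.0821 × 260.95) / 0.53
V = 86.10 L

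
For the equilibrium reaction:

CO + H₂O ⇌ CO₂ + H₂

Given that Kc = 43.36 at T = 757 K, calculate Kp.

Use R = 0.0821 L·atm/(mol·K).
K_p = 43.3600

Δn = (moles gaseous products) − (moles gaseous reactants) = 0
T = 757 K; RT = 0.0821 × 757 = 62.1497
Kp = Kc·(RT)^Δn = 43.36 × (62.1497)^0 = 43.36 × 1 = 43.3600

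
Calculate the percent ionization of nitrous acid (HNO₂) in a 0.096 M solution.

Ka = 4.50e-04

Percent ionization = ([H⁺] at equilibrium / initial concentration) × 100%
Percent ionization = 6.62%

Let x = [H⁺]. Ka = x²/(C - x) ⇒ x² + (4.50e-04)x - (4.50e-04)(0.096) = 0. x = 6.3515e-03. Percent = (6.3515e-03/0.096) × 100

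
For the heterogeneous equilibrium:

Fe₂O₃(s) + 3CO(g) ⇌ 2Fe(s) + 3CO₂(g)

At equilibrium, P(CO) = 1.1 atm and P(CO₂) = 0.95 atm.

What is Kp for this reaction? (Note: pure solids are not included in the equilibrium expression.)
K_p = 0.644

Solids (Fe₂O₃, Fe) are excluded.
Kp = P(CO₂)³/P(CO)³ = (0.95)³/(1.1)³ = 0.8574/1.331 = 0.644.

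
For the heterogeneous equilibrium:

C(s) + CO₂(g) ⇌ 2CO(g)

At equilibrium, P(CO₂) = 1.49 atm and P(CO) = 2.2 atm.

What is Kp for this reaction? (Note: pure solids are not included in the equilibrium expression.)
K_p = 3.248

Solid C is excluded.
Kp = P(CO)²/P(CO₂) = (2.2)²/1.49 = 4.84/1.49 = 3.248.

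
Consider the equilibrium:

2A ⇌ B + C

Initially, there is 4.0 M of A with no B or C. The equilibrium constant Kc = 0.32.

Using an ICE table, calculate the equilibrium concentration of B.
[B] = 1.062 M

ICE: [A] = 4.0 − 2x, [B] = [C] = x.
Kc = x²/(4.0 − 2x)² = 0.32 ⇒ √Kc = x/(4.0 − 2x).
x = √0.32·4.0/(1 + 2√0.32) = 0.56569·4.0/2.1314 = 1.0616.
[B] = x = 1.062 M.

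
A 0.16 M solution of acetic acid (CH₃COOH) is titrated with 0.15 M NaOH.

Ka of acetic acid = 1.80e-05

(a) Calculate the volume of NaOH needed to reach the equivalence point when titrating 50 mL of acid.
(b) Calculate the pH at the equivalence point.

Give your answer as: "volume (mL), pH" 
V = 53.3 mL, pH = 8.82

(a) At equivalence: moles acid = moles base.
moles acid = 0.16 × 0.05 = 0.008 mol; V_NaOH = 0.008/0.15 = 0.05333 L = 53.3 mL.
(b) At equivalence, all acid → conjugate base A⁻ at [A⁻] = 0.008/0.1033 = 0.07742 M.
Kb = Kw/Ka = 1.0e-14/1.80e-05 = 5.556e-10; [OH⁻] = √(Kb·[A⁻]) = 6.558e-06; pOH = 5.18; pH = 14 − pOH = 8.82.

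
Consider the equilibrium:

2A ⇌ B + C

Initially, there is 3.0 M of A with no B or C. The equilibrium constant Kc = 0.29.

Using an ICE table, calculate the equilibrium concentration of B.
[B] = 0.778 M

ICE: [A] = 3.0 − 2x, [B] = [C] = x.
Kc = x²/(3.0 − 2x)² = 0.29 ⇒ √Kc = x/(3.0 − 2x).
x = √0.29·3.0/(1 + 2√0.29) = 0.53852·3.0/2.077 = 0.77782.
[B] = x = 0.778 M.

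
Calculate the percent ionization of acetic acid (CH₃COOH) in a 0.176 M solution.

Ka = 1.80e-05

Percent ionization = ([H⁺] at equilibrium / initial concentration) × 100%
Percent ionization = 1.01%

Let x = [H⁺]. Ka = x²/(C - x) ⇒ x² + (1.80e-05)x - (1.80e-05)(0.176) = 0. x = 1.7709e-03. Percent = (1.7709e-03/0.176) × 100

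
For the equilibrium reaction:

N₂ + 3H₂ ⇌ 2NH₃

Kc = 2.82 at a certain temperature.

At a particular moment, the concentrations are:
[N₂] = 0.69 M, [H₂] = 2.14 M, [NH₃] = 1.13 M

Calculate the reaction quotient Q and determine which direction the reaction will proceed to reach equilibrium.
Q = 0.189, Q < K, reaction proceeds forward (toward products)

Q = ([NH₃]^2) / ([N₂] × [H₂]^3)
  = ((1.13)^2) / ((0.69)·(2.14)^3) = 1.2769/6.7622 = 0.1888
Since Q = 0.1888 < Kc = 2.82, the reaction proceeds forward (toward products) to reach equilibrium.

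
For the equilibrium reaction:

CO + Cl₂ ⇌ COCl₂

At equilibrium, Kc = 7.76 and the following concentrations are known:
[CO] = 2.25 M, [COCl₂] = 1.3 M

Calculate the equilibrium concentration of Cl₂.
[Cl₂] = 0.0745 M

Kc = ([COCl₂]) / ([CO] × [Cl₂]) = 7.76
[Cl₂]^1 = (product terms)/(Kc · other reactant terms) = 1.3 / (7.76 · 2.25) = 0.074456
[Cl₂] = 0.0745 M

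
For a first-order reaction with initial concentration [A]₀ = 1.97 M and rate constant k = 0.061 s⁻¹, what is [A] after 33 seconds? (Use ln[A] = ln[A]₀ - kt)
0.2632 M

ln[A] = ln[A]₀ - k·t = ln(1.97) - (0.061)·(33) = 0.6780 - 2.0130 = -1.3350
[A] = e^(-1.3350) = 0.2632 M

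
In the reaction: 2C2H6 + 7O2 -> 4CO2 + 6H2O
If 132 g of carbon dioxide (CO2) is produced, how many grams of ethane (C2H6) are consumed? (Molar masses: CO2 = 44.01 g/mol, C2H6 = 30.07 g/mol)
Moles of CO2 = 132 g ÷ 44.01 g/mol = 2.99932 mol
Mole ratio: 2 mol C2H6 / 4 mol CO2
Moles of C2H6 = 2.99932 × (2/4) = 1.49966 mol
Mass of C2H6 = 1.49966 mol × 30.07 g/mol = 45.09 g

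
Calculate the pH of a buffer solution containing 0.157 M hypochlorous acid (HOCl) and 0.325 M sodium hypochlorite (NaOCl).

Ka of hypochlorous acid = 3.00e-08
pH = 7.84

pKa = -log(3.00e-08) = 7.52. pH = pKa + log([A⁻]/[HA]) = 7.52 + log(0.325/0.157)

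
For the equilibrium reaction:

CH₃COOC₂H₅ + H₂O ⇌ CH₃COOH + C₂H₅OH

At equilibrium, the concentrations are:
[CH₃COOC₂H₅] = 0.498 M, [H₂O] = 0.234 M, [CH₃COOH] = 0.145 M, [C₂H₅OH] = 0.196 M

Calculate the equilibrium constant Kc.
K_c = 0.2439

Kc = ([CH₃COOH] × [C₂H₅OH]) / ([CH₃COOC₂H₅] × [H₂O])
   = ((0.145)·(0.196)) / ((0.498)·(0.234))
   = 0.02842 / 0.11653 = 0.2439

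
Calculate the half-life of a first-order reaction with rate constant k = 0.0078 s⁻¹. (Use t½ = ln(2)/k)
88.87 s

t½ = ln(2)/k = 0.6931/0.0078 = 88.87 s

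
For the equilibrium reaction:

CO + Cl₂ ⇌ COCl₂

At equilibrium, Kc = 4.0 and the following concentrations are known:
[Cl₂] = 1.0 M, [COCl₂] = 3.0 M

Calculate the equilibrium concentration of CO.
[CO] = 0.7500 M

Kc = ([COCl₂]) / ([CO] × [Cl₂]) = 4.0
[CO]^1 = (product terms)/(Kc · other reactant terms) = 3 / (4.0 · 1) = 0.75
[CO] = 0.7500 M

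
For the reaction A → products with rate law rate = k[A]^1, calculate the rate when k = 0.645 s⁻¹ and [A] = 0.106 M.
0.06837 M/s

rate = k·[A]^1 = 0.645·(0.106)^1 = 0.645·0.106 = 0.06837 M/s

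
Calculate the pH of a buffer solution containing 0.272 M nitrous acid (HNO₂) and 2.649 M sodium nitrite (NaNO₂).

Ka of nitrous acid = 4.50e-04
pH = 4.34

pKa = -log(4.50e-04) = 3.35. pH = pKa + log([A⁻]/[HA]) = 3.35 + log(2.649/0.272)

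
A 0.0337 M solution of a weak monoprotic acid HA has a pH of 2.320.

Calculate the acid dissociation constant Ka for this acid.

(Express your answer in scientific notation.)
K_a = 7.92e-04

[H⁺] = 10^(−pH) = 10^(−2.320) = 4.786e-03 M. For HA ⇌ H⁺ + A⁻, Ka = x²/(C − x) = (4.786e-03)²/(0.0337 − 4.786e-03) = 7.92e-04.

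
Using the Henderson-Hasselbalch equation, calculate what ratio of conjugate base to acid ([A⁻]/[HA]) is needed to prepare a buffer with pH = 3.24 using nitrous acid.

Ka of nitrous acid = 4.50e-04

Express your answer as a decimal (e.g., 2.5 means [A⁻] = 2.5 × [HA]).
[A⁻]/[HA] = 0.782

pKa = −log(4.50e-04) = 3.3468. pH = pKa + log([A⁻]/[HA]). 3.24 = 3.3468 + log(ratio). log(ratio) = 3.24 − 3.3468 = -0.1068. ratio = 10^(-0.1068) = 0.782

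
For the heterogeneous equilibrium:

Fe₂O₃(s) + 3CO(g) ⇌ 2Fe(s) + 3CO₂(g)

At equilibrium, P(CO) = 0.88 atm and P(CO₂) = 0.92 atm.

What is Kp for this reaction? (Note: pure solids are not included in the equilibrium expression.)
K_p = 1.143

Solids (Fe₂O₃, Fe) are excluded.
Kp = P(CO₂)³/P(CO)³ = (0.92)³/(0.88)³ = 0.7787/0.6815 = 1.143.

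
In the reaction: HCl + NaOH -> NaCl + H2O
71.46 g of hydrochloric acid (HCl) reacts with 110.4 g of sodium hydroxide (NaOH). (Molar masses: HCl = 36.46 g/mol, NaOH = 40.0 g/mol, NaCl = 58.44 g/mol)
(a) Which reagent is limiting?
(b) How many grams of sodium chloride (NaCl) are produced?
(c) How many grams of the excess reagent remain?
(a) HCl, (b) 114.5 g, (c) 32 g

Moles of HCl = 71.46 g ÷ 36.46 g/mol = 1.95996 mol
Moles of NaOH = 110.4 g ÷ 40.0 g/mol = 2.76 mol
Moles ÷ coefficient: HCl: 1.95996/1 = 1.96, NaOH: 2.76/1 = 2.76
(a) HCl has the smaller value, so HCl is the limiting reagent.
(b) Moles of NaCl = 1.95996 mol HCl × (1/1) = 1.95996 mol; mass = 1.95996 mol × 58.44 g/mol = 114.5 g
(c) NaOH consumed = 1.95996 × (1/1) = 1.95996 mol; remaining = 2.76 − 1.95996 = 0.800044 mol; mass = 0.800044 mol × 40.0 g/mol = 32 g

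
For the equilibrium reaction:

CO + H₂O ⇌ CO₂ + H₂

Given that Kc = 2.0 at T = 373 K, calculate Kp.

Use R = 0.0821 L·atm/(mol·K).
K_p = 2.0000

Δn = (moles gaseous products) − (moles gaseous reactants) = 0
T = 373 K; RT = 0.0821 × 373 = 30.6233
Kp = Kc·(RT)^Δn = 2.0 × (30.6233)^0 = 2.0 × 1 = 2.0000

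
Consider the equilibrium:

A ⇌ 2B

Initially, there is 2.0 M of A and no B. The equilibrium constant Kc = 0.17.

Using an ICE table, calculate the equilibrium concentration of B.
[B] = 0.542 M

ICE: [A] = 2.0 − x, [B] = 2x.
Kc = (2x)²/(2.0 − x) = 0.17 ⇒ 4x² + 0.17x − 0.34 = 0.
x = (−0.17 + √(0.17² + 4·4·0.34))/(2·4) = (−0.17 + √5.4689)/8 = 0.27107.
[B] = 2x = 0.542 M.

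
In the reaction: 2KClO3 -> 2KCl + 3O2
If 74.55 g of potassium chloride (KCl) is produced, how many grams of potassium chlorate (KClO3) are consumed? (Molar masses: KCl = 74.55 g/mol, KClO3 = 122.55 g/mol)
Moles of KCl = 74.55 g ÷ 74.55 g/mol = 1 mol
Mole ratio: 2 mol KClO3 / 2 mol KCl
Moles of KClO3 = 1 × (2/2) = 1 mol
Mass of KClO3 = 1 mol × 122.55 g/mol = 122.5 g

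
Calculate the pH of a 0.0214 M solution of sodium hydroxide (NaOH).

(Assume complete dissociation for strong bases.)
pH = 12.33

[OH⁻] = 0.0214 M for strong base. pOH = -log[OH⁻] = 1.67, pH = 14 - pOH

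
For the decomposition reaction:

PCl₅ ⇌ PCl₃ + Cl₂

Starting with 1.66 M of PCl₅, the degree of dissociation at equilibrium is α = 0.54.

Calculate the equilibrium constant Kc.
K_c = 1.0523

x = α·[A]₀ = 0.54 × 1.66 = 0.8964 M dissociated.
At eq: [PCl₅] = 1.66 − 0.8964 = 0.7636 M; [PCl₃] = [Cl₂] = x = 0.8964 M.
Kc = [PCl₃][Cl₂]/[PCl₅] = (0.8964)²/0.7636 = 1.052.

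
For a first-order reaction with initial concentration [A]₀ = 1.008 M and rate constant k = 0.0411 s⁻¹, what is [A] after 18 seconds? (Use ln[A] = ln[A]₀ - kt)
0.4810 M

ln[A] = ln[A]₀ - k·t = ln(1.008) - (0.0411)·(18) = 0.0080 - 0.7398 = -0.7318
[A] = e^(-0.7318) = 0.4810 M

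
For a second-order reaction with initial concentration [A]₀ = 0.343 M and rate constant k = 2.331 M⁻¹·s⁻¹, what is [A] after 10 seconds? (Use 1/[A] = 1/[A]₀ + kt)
0.0381 M

1/[A] = 1/[A]₀ + k·t = 1/0.343 + (2.331)·(10) = 2.9155 + 23.3100 = 26.2255
[A] = 1/26.2255 = 0.0381 M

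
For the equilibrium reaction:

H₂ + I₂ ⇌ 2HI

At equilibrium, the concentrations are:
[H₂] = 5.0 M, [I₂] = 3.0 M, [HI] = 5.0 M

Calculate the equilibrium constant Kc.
K_c = 1.6667

Kc = ([HI]^2) / ([H₂] × [I₂])
   = ((5.0)^2) / ((5.0)·(3.0))
   = 25 / 15 = 1.6667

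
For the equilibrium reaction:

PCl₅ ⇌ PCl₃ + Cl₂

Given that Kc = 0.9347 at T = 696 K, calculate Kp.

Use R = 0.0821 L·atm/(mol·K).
K_p = 53.4103

Δn = (moles gaseous products) − (moles gaseous reactants) = 1
T = 696 K; RT = 0.0821 × 696 = 57.1416
Kp = Kc·(RT)^Δn = 0.9347 × (57.1416)^1 = 0.9347 × 57.1416 = 53.4103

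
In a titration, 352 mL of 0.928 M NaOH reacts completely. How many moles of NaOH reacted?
Moles = Molarity × Volume (L)
Moles = 0.928 M × 0.352 L = 0.3267 mol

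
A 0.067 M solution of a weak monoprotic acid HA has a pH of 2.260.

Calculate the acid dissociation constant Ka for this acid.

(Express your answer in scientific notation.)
K_a = 4.91e-04

[H⁺] = 10^(−pH) = 10^(−2.260) = 5.495e-03 M. For HA ⇌ H⁺ + A⁻, Ka = x²/(C − x) = (5.495e-03)²/(0.067 − 5.495e-03) = 4.91e-04.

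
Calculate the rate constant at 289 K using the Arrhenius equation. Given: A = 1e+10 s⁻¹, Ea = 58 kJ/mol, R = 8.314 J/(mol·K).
3.29e-01 s⁻¹

k = A·exp(-Ea/(R·T)) = 1e+10·exp(-58000/(8.314·289)) = 1e+10·exp(-24.1390) = 1e+10·3.2851e-11 = 3.29e-01 s⁻¹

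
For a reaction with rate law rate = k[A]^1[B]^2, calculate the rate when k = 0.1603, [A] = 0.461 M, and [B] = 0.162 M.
0.001939 M/s

rate = k·[A]^1·[B]^2 = 0.1603·(0.461)^1·(0.162)^2 = 0.1603·0.461·0.026244 = 0.001939 M/s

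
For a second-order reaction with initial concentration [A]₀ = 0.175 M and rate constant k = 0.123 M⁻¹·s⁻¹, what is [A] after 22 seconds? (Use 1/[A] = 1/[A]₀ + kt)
0.1188 M

1/[A] = 1/[A]₀ + k·t = 1/0.175 + (0.123)·(22) = 5.7143 + 2.7060 = 8.4203
[A] = 1/8.4203 = 0.1188 M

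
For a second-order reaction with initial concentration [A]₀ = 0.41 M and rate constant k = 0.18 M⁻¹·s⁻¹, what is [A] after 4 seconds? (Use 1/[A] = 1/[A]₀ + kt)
0.3166 M

1/[A] = 1/[A]₀ + k·t = 1/0.41 + (0.18)·(4) = 2.4390 + 0.7200 = 3.1590
[A] = 1/3.1590 = 0.3166 M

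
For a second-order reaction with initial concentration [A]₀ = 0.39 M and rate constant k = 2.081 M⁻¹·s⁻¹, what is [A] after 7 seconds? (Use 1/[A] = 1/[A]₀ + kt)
0.0584 M

1/[A] = 1/[A]₀ + k·t = 1/0.39 + (2.081)·(7) = 2.5641 + 14.5670 = 17.1311
[A] = 1/17.1311 = 0.0584 M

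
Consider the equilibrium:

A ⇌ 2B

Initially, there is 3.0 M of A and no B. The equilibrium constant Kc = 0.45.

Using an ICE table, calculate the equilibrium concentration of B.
[B] = 1.055 M

ICE: [A] = 3.0 − x, [B] = 2x.
Kc = (2x)²/(3.0 − x) = 0.45 ⇒ 4x² + 0.45x − 1.35 = 0.
x = (−0.45 + √(0.45² + 4·4·1.35))/(2·4) = (−0.45 + √21.803)/8 = 0.52741.
[B] = 2x = 1.055 M.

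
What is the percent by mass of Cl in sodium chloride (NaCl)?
Mass of Cl in formula = 35.45 × 1 = 35.45 g/mol
Molar mass = 58.44 g/mol
% Cl = (35.45/58.44) × 100% = 60.66%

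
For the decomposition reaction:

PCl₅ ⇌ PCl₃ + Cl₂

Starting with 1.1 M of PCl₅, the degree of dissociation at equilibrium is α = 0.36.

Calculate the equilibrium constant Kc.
K_c = 0.2228

x = α·[A]₀ = 0.36 × 1.1 = 0.396 M dissociated.
At eq: [PCl₅] = 1.1 − 0.396 = 0.704 M; [PCl₃] = [Cl₂] = x = 0.396 M.
Kc = [PCl₃][Cl₂]/[PCl₅] = (0.396)²/0.704 = 0.2228.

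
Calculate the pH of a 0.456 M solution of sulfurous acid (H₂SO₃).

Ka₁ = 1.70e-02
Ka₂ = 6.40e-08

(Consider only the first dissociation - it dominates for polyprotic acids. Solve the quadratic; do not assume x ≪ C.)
pH = 1.10

x² + Ka₁·x − Ka₁·C = 0 with Ka₁ = 1.70e-02, C = 0.456.
x = (−Ka₁ + √(Ka₁² + 4·Ka₁·C))/2 = 7.9955e-02 M, so pH = 1.10.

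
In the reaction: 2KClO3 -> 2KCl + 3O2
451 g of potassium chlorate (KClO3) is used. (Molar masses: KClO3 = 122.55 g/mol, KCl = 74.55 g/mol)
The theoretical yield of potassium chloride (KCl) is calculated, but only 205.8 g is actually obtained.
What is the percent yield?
Moles of KClO3 = 451 g ÷ 122.55 g/mol = 3.68013 mol
Mole ratio: 2 mol KCl / 2 mol KClO3
Moles of KCl = 3.68013 × (2/2) = 3.68013 mol
Theoretical yield = 3.68013 mol × 74.55 g/mol = 274.35 g
Actual yield = 205.8 g
Percent yield = (205.8 / 274.35) × 100% = 75.0%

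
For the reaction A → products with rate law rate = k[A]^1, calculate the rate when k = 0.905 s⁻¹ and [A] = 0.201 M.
0.1819 M/s

rate = k·[A]^1 = 0.905·(0.201)^1 = 0.905·0.201 = 0.1819 M/s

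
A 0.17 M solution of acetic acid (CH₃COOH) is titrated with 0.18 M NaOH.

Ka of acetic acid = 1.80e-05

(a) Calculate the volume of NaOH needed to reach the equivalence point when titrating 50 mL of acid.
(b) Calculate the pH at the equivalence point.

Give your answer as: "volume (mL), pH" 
V = 47.2 mL, pH = 8.84

(a) At equivalence: moles acid = moles base.
moles acid = 0.17 × 0.05 = 0.0085 mol; V_NaOH = 0.0085/0.18 = 0.04722 L = 47.2 mL.
(b) At equivalence, all acid → conjugate base A⁻ at [A⁻] = 0.0085/0.09722 = 0.08743 M.
Kb = Kw/Ka = 1.0e-14/1.80e-05 = 5.556e-10; [OH⁻] = √(Kb·[A⁻]) = 6.969e-06; pOH = 5.16; pH = 14 − pOH = 8.84.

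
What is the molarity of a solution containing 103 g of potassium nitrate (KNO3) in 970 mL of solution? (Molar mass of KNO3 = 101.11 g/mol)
Moles of KNO3 = 103 g ÷ 101.11 g/mol = 1.01869 mol
Volume = 970 mL = 0.97 L
Molarity = 1.01869 mol ÷ 0.97 L = 1.05 M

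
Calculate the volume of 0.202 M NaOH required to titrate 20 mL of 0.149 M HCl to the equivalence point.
V_{base} = 14.8 mL

At equivalence: moles acid = moles base.
moles HCl = 0.149 M × 0.02 L = 0.00298 mol
V_NaOH = 0.00298 mol ÷ 0.202 M = 0.01475 L = 14.8 mL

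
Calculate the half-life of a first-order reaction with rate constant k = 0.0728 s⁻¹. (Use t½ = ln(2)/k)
9.52 s

t½ = ln(2)/k = 0.6931/0.0728 = 9.52 s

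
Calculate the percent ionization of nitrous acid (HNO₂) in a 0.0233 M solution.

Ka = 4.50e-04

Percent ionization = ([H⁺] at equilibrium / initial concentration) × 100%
Percent ionization = 13%

Let x = [H⁺]. Ka = x²/(C - x) ⇒ x² + (4.50e-04)x - (4.50e-04)(0.0233) = 0. x = 3.0209e-03. Percent = (3.0209e-03/0.0233) × 100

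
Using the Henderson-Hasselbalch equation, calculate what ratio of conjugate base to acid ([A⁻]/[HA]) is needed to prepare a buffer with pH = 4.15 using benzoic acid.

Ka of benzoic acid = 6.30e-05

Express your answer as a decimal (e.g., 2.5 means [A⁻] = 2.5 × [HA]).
[A⁻]/[HA] = 0.890

pKa = −log(6.30e-05) = 4.2007. pH = pKa + log([A⁻]/[HA]). 4.15 = 4.2007 + log(ratio). log(ratio) = 4.15 − 4.2007 = -0.0507. ratio = 10^(-0.0507) = 0.890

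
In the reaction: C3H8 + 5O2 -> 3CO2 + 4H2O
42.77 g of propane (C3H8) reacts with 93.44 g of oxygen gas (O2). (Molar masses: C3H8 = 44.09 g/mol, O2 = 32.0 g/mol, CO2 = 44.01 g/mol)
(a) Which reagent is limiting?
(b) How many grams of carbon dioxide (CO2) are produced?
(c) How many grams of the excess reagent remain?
(a) O2, (b) 77.11 g, (c) 17.02 g

Moles of C3H8 = 42.77 g ÷ 44.09 g/mol = 0.970061 mol
Moles of O2 = 93.44 g ÷ 32.0 g/mol = 2.92 mol
Moles ÷ coefficient: C3H8: 0.970061/1 = 0.9701, O2: 2.92/5 = 0.584
(a) O2 has the smaller value, so O2 is the limiting reagent.
(b) Moles of CO2 = 2.92 mol O2 × (3/5) = 1.752 mol; mass = 1.752 mol × 44.01 g/mol = 77.11 g
(c) C3H8 consumed = 2.92 × (1/5) = 0.584 mol; remaining = 0.970061 − 0.584 = 0.386061 mol; mass = 0.386061 mol × 44.09 g/mol = 17.02 g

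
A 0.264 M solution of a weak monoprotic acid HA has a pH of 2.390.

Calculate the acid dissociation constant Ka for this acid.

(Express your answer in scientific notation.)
K_a = 6.38e-05

[H⁺] = 10^(−pH) = 10^(−2.390) = 4.074e-03 M. For HA ⇌ H⁺ + A⁻, Ka = x²/(C − x) = (4.074e-03)²/(0.264 − 4.074e-03) = 6.38e-05.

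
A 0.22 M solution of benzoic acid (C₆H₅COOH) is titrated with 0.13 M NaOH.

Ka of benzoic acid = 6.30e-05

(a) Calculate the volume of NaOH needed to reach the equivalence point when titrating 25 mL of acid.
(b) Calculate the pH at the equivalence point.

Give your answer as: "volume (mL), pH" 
V = 42.3 mL, pH = 8.56

(a) At equivalence: moles acid = moles base.
moles acid = 0.22 × 0.025 = 0.0055 mol; V_NaOH = 0.0055/0.13 = 0.04231 L = 42.3 mL.
(b) At equivalence, all acid → conjugate base A⁻ at [A⁻] = 0.0055/0.06731 = 0.08171 M.
Kb = Kw/Ka = 1.0e-14/6.30e-05 = 1.587e-10; [OH⁻] = √(Kb·[A⁻]) = 3.601e-06; pOH = 5.44; pH = 14 − pOH = 8.56.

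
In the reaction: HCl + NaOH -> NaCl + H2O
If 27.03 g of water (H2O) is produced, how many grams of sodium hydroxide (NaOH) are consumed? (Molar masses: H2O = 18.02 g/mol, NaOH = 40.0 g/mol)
Moles of H2O = 27.03 g ÷ 18.02 g/mol = 1.5 mol
Mole ratio: 1 mol NaOH / 1 mol H2O
Moles of NaOH = 1.5 × (1/1) = 1.5 mol
Mass of NaOH = 1.5 mol × 40.0 g/mol = 60 g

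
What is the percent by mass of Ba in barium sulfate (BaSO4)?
Mass of Ba in formula = 137.33 × 1 = 137.33 g/mol
Molar mass = 233.4 g/mol
% Ba = (137.33/233.4) × 100% = 58.84%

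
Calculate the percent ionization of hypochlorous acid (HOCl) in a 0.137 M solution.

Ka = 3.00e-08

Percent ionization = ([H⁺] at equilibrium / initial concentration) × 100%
Percent ionization = 0.0468%

Let x = [H⁺]. Ka = x²/(C - x) ⇒ x² + (3.00e-08)x - (3.00e-08)(0.137) = 0. x = 6.4094e-05. Percent = (6.4094e-05/0.137) × 100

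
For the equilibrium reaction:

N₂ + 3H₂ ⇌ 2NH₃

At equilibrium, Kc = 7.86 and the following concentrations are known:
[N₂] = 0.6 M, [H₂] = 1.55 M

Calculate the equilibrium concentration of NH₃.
[NH₃] = 4.1907 M

Kc = ([NH₃]^2) / ([N₂] × [H₂]^3) = 7.86
[NH₃]^2 = Kc · (reactant terms)/(other product terms) = 7.86 · 2.2343 / 1 = 17.562
[NH₃] = (17.562)^(1/2) = 4.1907 M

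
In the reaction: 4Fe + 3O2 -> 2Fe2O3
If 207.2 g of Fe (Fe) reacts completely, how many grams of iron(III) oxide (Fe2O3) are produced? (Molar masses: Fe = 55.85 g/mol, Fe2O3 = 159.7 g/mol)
Moles of Fe = 207.2 g ÷ 55.85 g/mol = 3.70994 mol
Mole ratio: 2 mol Fe2O3 / 4 mol Fe
Moles of Fe2O3 = 3.70994 × (2/4) = 1.85497 mol
Mass of Fe2O3 = 1.85497 mol × 159.7 g/mol = 296.2 g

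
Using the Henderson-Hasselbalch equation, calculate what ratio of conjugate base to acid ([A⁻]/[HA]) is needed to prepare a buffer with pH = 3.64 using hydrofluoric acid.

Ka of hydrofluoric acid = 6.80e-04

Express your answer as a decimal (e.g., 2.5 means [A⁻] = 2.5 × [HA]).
[A⁻]/[HA] = 2.968

pKa = −log(6.80e-04) = 3.1675. pH = pKa + log([A⁻]/[HA]). 3.64 = 3.1675 + log(ratio). log(ratio) = 3.64 − 3.1675 = 0.4725. ratio = 10^(0.4725) = 2.968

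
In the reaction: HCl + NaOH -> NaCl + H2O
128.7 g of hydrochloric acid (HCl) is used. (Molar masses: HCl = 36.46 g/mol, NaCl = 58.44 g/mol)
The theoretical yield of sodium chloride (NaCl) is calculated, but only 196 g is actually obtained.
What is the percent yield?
Moles of HCl = 128.7 g ÷ 36.46 g/mol = 3.5299 mol
Mole ratio: 1 mol NaCl / 1 mol HCl
Moles of NaCl = 3.5299 × (1/1) = 3.5299 mol
Theoretical yield = 3.5299 mol × 58.44 g/mol = 206.29 g
Actual yield = 196 g
Percent yield = (196 / 206.29) × 100% = 95.0%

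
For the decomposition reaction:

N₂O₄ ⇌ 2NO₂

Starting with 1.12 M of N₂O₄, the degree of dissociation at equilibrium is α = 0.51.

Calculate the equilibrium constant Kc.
K_c = 2.3781

x = α·[A]₀ = 0.51 × 1.12 = 0.5712 M dissociated.
At eq: [N₂O₄] = 1.12 − 0.5712 = 0.5488 M; [NO₂] = 2x = 1.142 M.
Kc = [NO₂]²/[N₂O₄] = (1.142)²/0.5488 = 2.378.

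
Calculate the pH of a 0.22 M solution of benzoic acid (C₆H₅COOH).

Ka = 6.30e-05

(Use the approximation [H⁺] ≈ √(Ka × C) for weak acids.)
pH = 2.43

[H⁺] = √(Ka × C) = √(6.30e-05 × 0.22) = 3.7229e-03. pH = -log(3.7229e-03)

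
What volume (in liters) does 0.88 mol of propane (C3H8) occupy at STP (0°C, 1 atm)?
At STP, 1 mol of gas occupies 22.4 L
Volume = 0.88 mol × 22.4 L/mol = 19.71 L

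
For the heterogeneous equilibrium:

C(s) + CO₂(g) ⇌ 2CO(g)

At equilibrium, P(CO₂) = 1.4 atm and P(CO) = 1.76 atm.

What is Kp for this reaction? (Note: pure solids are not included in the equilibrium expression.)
K_p = 2.213

Solid C is excluded.
Kp = P(CO)²/P(CO₂) = (1.76)²/1.4 = 3.098/1.4 = 2.213.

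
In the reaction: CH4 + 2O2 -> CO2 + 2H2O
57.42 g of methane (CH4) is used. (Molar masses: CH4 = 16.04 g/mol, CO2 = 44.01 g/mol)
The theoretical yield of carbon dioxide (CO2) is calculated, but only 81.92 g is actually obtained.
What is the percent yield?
Moles of CH4 = 57.42 g ÷ 16.04 g/mol = 3.5798 mol
Mole ratio: 1 mol CO2 / 1 mol CH4
Moles of CO2 = 3.5798 × (1/1) = 3.5798 mol
Theoretical yield = 3.5798 mol × 44.01 g/mol = 157.55 g
Actual yield = 81.92 g
Percent yield = (81.92 / 157.55) × 100% = 52.0%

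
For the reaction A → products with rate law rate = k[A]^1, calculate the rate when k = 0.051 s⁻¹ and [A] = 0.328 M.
0.01673 M/s

rate = k·[A]^1 = 0.051·(0.328)^1 = 0.051·0.328 = 0.01673 M/s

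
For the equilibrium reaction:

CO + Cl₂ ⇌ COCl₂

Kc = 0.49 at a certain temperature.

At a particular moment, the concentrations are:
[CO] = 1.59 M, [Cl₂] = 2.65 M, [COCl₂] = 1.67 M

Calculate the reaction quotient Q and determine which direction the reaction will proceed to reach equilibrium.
Q = 0.396, Q < K, reaction proceeds forward (toward products)

Q = ([COCl₂]) / ([CO] × [Cl₂])
  = ((1.67)) / ((1.59)·(2.65)) = 1.67/4.2135 = 0.3963
Since Q = 0.3963 < Kc = 0.49, the reaction proceeds forward (toward products) to reach equilibrium.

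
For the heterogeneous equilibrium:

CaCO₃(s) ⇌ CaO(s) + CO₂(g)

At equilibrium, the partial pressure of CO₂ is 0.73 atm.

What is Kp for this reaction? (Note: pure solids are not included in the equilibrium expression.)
K_p = 0.73

Solids (CaCO₃, CaO) have activity 1 and are excluded.
Kp = P(CO₂) = 0.73.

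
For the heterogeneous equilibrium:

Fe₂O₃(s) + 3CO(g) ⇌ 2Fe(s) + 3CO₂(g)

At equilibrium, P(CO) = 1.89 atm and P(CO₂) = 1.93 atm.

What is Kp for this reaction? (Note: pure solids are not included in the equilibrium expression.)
K_p = 1.065

Solids (Fe₂O₃, Fe) are excluded.
Kp = P(CO₂)³/P(CO)³ = (1.93)³/(1.89)³ = 7.189/6.751 = 1.065.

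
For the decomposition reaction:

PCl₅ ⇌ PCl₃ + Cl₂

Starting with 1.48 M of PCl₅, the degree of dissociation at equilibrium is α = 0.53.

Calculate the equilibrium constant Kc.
K_c = 0.8845

x = α·[A]₀ = 0.53 × 1.48 = 0.7844 M dissociated.
At eq: [PCl₅] = 1.48 − 0.7844 = 0.6956 M; [PCl₃] = [Cl₂] = x = 0.7844 M.
Kc = [PCl₃][Cl₂]/[PCl₅] = (0.7844)²/0.6956 = 0.8845.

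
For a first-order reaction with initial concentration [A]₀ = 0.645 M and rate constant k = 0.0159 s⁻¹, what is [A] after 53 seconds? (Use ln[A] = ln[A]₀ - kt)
0.2777 M

ln[A] = ln[A]₀ - k·t = ln(0.645) - (0.0159)·(53) = -0.4385 - 0.8427 = -1.2812
[A] = e^(-1.2812) = 0.2777 M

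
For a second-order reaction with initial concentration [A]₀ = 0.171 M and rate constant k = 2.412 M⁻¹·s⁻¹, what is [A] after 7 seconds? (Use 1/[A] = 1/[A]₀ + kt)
0.0440 M

1/[A] = 1/[A]₀ + k·t = 1/0.171 + (2.412)·(7) = 5.8480 + 16.8840 = 22.7320
[A] = 1/22.7320 = 0.0440 M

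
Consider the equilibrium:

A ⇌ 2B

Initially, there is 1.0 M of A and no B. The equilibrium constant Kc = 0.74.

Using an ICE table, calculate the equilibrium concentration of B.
[B] = 0.695 M

ICE: [A] = 1.0 − x, [B] = 2x.
Kc = (2x)²/(1.0 − x) = 0.74 ⇒ 4x² + 0.74x − 0.74 = 0.
x = (−0.74 + √(0.74² + 4·4·0.74))/(2·4) = (−0.74 + √12.388)/8 = 0.34745.
[B] = 2x = 0.695 M.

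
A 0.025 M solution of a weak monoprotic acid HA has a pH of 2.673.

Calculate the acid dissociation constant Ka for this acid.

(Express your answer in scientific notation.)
K_a = 1.97e-04

[H⁺] = 10^(−pH) = 10^(−2.673) = 2.123e-03 M. For HA ⇌ H⁺ + A⁻, Ka = x²/(C − x) = (2.123e-03)²/(0.025 − 2.123e-03) = 1.97e-04.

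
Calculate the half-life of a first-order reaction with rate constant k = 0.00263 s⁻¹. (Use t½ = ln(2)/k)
263.55 s

t½ = ln(2)/k = 0.6931/0.00263 = 263.55 s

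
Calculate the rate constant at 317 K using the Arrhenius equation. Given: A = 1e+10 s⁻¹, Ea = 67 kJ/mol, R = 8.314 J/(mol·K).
9.11e-02 s⁻¹

k = A·exp(-Ea/(R·T)) = 1e+10·exp(-67000/(8.314·317)) = 1e+10·exp(-25.4218) = 1e+10·9.1090e-12 = 9.11e-02 s⁻¹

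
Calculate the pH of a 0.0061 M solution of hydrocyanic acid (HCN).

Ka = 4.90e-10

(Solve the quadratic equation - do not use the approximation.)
pH = 5.76

x² + Ka×x - Ka×C = 0. Using quadratic formula: [H⁺] = 1.7286e-06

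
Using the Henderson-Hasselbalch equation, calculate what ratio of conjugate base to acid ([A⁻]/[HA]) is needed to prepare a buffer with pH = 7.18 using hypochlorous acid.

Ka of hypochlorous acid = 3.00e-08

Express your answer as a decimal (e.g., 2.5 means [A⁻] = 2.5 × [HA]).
[A⁻]/[HA] = 0.454

pKa = −log(3.00e-08) = 7.5229. pH = pKa + log([A⁻]/[HA]). 7.18 = 7.5229 + log(ratio). log(ratio) = 7.18 − 7.5229 = -0.3429. ratio = 10^(-0.3429) = 0.454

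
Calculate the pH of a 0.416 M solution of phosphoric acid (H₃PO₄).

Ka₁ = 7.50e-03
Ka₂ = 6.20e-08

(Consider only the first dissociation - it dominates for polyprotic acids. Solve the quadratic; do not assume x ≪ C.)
pH = 1.28

x² + Ka₁·x − Ka₁·C = 0 with Ka₁ = 7.50e-03, C = 0.416.
x = (−Ka₁ + √(Ka₁² + 4·Ka₁·C))/2 = 5.2233e-02 M, so pH = 1.28.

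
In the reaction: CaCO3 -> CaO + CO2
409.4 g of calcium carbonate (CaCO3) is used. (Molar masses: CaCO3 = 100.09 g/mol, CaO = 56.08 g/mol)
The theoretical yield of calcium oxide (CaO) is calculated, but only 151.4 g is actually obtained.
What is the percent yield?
Moles of CaCO3 = 409.4 g ÷ 100.09 g/mol = 4.09032 mol
Mole ratio: 1 mol CaO / 1 mol CaCO3
Moles of CaO = 4.09032 × (1/1) = 4.09032 mol
Theoretical yield = 4.09032 mol × 56.08 g/mol = 229.39 g
Actual yield = 151.4 g
Percent yield = (151.4 / 229.39) × 100% = 66.0%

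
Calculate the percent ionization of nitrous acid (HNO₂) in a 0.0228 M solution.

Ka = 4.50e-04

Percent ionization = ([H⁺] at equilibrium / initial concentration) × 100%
Percent ionization = 13.1%

Let x = [H⁺]. Ka = x²/(C - x) ⇒ x² + (4.50e-04)x - (4.50e-04)(0.0228) = 0. x = 2.9860e-03. Percent = (2.9860e-03/0.0228) × 100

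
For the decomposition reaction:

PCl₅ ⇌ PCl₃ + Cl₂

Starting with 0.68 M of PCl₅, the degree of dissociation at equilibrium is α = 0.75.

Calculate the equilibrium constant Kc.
K_c = 1.5300

x = α·[A]₀ = 0.75 × 0.68 = 0.51 M dissociated.
At eq: [PCl₅] = 0.68 − 0.51 = 0.17 M; [PCl₃] = [Cl₂] = x = 0.51 M.
Kc = [PCl₃][Cl₂]/[PCl₅] = (0.51)²/0.17 = 1.53.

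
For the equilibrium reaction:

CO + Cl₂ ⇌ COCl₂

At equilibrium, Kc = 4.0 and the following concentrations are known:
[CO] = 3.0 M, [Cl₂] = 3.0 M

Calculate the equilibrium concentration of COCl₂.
[COCl₂] = 36.0000 M

Kc = ([COCl₂]) / ([CO] × [Cl₂]) = 4.0
[COCl₂]^1 = Kc · (reactant terms)/(other product terms) = 4.0 · 9 / 1 = 36
[COCl₂] = 36.0000 M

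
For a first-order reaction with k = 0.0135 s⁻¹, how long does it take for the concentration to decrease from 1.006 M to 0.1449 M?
143.53 s

From ln[A] = ln[A]₀ - k·t: t = ln([A]₀/[A])/k = ln(1.006/0.1449)/0.0135 = ln(6.9427)/0.0135 = 1.9377/0.0135 = 143.53 s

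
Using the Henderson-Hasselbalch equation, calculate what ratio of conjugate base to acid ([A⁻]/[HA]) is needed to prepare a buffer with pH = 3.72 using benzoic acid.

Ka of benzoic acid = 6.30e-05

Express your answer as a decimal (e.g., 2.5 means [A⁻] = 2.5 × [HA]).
[A⁻]/[HA] = 0.331

pKa = −log(6.30e-05) = 4.2007. pH = pKa + log([A⁻]/[HA]). 3.72 = 4.2007 + log(ratio). log(ratio) = 3.72 − 4.2007 = -0.4807. ratio = 10^(-0.4807) = 0.331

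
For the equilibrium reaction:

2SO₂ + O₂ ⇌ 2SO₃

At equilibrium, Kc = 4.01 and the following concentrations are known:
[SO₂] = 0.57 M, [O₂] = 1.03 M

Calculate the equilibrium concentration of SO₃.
[SO₃] = 1.1584 M

Kc = ([SO₃]^2) / ([SO₂]^2 × [O₂]) = 4.01
[SO₃]^2 = Kc · (reactant terms)/(other product terms) = 4.01 · 0.33465 / 1 = 1.3419
[SO₃] = (1.3419)^(1/2) = 1.1584 M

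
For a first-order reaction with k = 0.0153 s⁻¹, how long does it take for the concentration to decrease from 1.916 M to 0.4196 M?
99.26 s

From ln[A] = ln[A]₀ - k·t: t = ln([A]₀/[A])/k = ln(1.916/0.4196)/0.0153 = ln(4.5663)/0.0153 = 1.5187/0.0153 = 99.26 s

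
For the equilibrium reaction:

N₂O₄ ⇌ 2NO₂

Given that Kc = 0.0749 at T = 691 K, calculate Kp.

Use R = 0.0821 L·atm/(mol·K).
K_p = 4.2492

Δn = (moles gaseous products) − (moles gaseous reactants) = 1
T = 691 K; RT = 0.0821 × 691 = 56.7311
Kp = Kc·(RT)^Δn = 0.0749 × (56.7311)^1 = 0.0749 × 56.7311 = 4.2492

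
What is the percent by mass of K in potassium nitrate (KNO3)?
Mass of K in formula = 39.1 × 1 = 39.1 g/mol
Molar mass = 101.11 g/mol
% K = (39.1/101.11) × 100% = 38.67%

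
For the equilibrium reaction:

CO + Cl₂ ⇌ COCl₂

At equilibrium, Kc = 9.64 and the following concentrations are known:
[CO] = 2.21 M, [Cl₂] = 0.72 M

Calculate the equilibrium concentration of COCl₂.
[COCl₂] = 15.3392 M

Kc = ([COCl₂]) / ([CO] × [Cl₂]) = 9.64
[COCl₂]^1 = Kc · (reactant terms)/(other product terms) = 9.64 · 1.5912 / 1 = 15.339
[COCl₂] = 15.3392 M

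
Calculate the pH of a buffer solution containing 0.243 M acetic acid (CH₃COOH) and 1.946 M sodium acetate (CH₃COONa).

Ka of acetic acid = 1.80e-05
pH = 5.65

pKa = -log(1.80e-05) = 4.74. pH = pKa + log([A⁻]/[HA]) = 4.74 + log(1.946/0.243)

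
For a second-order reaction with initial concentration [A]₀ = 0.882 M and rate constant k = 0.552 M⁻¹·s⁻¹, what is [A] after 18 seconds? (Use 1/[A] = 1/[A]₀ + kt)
0.0903 M

1/[A] = 1/[A]₀ + k·t = 1/0.882 + (0.552)·(18) = 1.1338 + 9.9360 = 11.0698
[A] = 1/11.0698 = 0.0903 M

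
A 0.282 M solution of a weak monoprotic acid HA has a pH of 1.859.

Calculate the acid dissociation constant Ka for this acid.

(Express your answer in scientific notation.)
K_a = 7.14e-04

[H⁺] = 10^(−pH) = 10^(−1.859) = 1.384e-02 M. For HA ⇌ H⁺ + A⁻, Ka = x²/(C − x) = (1.384e-02)²/(0.282 − 1.384e-02) = 7.14e-04.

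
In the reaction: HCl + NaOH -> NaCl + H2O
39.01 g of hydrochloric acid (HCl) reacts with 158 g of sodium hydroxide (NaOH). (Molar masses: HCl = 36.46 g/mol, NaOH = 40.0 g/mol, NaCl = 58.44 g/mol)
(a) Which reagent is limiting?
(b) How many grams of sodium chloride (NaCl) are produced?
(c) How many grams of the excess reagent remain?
(a) HCl, (b) 62.53 g, (c) 115.2 g

Moles of HCl = 39.01 g ÷ 36.46 g/mol = 1.06994 mol
Moles of NaOH = 158 g ÷ 40.0 g/mol = 3.95 mol
Moles ÷ coefficient: HCl: 1.06994/1 = 1.07, NaOH: 3.95/1 = 3.95
(a) HCl has the smaller value, so HCl is the limiting reagent.
(b) Moles of NaCl = 1.06994 mol HCl × (1/1) = 1.06994 mol; mass = 1.06994 mol × 58.44 g/mol = 62.53 g
(c) NaOH consumed = 1.06994 × (1/1) = 1.06994 mol; remaining = 3.95 − 1.06994 = 2.88006 mol; mass = 2.88006 mol × 40.0 g/mol = 115.2 g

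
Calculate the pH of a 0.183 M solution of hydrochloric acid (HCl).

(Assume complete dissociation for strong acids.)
pH = 0.74

[H⁺] = 0.183 M for strong acid. pH = -log[H⁺] = -log(0.183)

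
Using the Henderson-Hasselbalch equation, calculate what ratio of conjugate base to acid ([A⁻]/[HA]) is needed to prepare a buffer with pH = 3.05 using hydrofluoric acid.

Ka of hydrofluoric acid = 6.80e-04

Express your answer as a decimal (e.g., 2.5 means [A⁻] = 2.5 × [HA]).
[A⁻]/[HA] = 0.763

pKa = −log(6.80e-04) = 3.1675. pH = pKa + log([A⁻]/[HA]). 3.05 = 3.1675 + log(ratio). log(ratio) = 3.05 − 3.1675 = -0.1175. ratio = 10^(-0.1175) = 0.763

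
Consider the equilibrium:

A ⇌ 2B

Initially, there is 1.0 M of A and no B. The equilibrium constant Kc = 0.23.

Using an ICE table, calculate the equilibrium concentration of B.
[B] = 0.426 M

ICE: [A] = 1.0 − x, [B] = 2x.
Kc = (2x)²/(1.0 − x) = 0.23 ⇒ 4x² + 0.23x − 0.23 = 0.
x = (−0.23 + √(0.23² + 4·4·0.23))/(2·4) = (−0.23 + √3.7329)/8 = 0.21276.
[B] = 2x = 0.426 M.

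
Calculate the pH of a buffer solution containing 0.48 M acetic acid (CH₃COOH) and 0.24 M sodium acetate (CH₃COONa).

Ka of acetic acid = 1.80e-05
pH = 4.44

pKa = -log(1.80e-05) = 4.74. pH = pKa + log([A⁻]/[HA]) = 4.74 + log(0.24/0.48)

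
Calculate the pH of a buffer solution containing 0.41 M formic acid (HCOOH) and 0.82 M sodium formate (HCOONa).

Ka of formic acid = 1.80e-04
pH = 4.05

pKa = -log(1.80e-04) = 3.74. pH = pKa + log([A⁻]/[HA]) = 3.74 + log(0.82/0.41)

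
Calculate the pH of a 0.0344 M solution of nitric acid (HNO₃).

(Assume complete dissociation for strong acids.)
pH = 1.46

[H⁺] = 0.0344 M for strong acid. pH = -log[H⁺] = -log(0.0344)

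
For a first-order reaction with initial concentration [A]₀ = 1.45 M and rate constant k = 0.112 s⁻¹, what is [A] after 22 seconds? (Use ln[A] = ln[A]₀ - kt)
0.1234 M

ln[A] = ln[A]₀ - k·t = ln(1.45) - (0.112)·(22) = 0.3716 - 2.4640 = -2.0924
[A] = e^(-2.0924) = 0.1234 M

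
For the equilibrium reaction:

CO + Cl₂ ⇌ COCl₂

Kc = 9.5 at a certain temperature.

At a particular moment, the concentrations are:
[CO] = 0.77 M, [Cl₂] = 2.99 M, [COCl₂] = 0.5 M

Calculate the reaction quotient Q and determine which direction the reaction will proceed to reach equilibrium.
Q = 0.217, Q < K, reaction proceeds forward (toward products)

Q = ([COCl₂]) / ([CO] × [Cl₂])
  = ((0.5)) / ((0.77)·(2.99)) = 0.5/2.3023 = 0.2172
Since Q = 0.2172 < Kc = 9.5, the reaction proceeds forward (toward products) to reach equilibrium.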